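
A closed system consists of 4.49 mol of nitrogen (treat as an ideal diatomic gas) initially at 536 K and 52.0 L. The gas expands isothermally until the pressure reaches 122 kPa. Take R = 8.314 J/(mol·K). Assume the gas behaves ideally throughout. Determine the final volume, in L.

P₁ = nRT₁/V₁ = 4.49×8.314×536/52.0 = 385 kPa.
Isothermal: T stays 536 K; PV = const ⇒ V₂ = 164 L, P₂ = 122 kPa.

164 L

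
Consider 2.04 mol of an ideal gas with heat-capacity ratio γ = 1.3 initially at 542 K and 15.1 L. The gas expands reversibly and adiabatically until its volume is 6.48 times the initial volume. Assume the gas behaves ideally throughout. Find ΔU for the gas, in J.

P₁ = nRT₁/V₁ = 2.04×8.314×542/15.1 = 609 kPa.
Adiabatic: TV^(γ−1) = const ⇒ T₂ = 542×(0.154)^0.300 = 309 K; PV^γ = const ⇒ P₂ = 53.6 kPa.
For an ideal gas ΔU = nCvΔT with Cv = R/(γ−1) = 27.7 J/(mol·K).
ΔU = 2.04×27.7×(309−542) = -13100 J.

-13100 J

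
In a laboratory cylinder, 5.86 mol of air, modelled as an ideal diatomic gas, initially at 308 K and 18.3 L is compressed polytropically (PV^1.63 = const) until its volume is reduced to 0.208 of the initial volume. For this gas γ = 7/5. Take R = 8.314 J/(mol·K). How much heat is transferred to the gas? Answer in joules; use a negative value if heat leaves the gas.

P₁ = nRT₁/V₁ = 5.86×8.314×308/18.3 = 820 kPa.
Polytropic n=1.63: T₂ = T₁(V₁/V₂)^(n−1) = 308×(4.81)^0.63 = 828 K; P₂ = P₁(V₁/V₂)^n = 10600 kPa.
W = (P₁V₁−P₂V₂)/(n−1) = (820×18.3−10600×3.81)/0.63 = -40200 J.
ΔU = nCvΔT = 5.86×20.8×(828−308) = 63400 J.
Q = ΔU + W = 23100 J.

23100 J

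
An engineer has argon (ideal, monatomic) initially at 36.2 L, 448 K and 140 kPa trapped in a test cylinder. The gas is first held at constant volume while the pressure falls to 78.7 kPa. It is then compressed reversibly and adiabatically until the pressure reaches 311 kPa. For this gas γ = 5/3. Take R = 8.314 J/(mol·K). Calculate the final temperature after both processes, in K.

n = P₁V₁/(RT₁) = 140×36.2/(8.314×448) = 1.36 mol.
Step 1 — Isochoric: V stays 36.2 L; P/T = const ⇒ T₂ = 252 K, P₂ = 78.7 kPa.
W = 0 (no volume change).
ΔU = nCvΔT = 1.36×12.5×(252−448) = -3330 J.
Q = ΔU = -3330 J.
State after step 1: P = 78.7 kPa, V = 36.2 L, T = 252 K.
Step 2 — Adiabatic: T₂/T₁ = (P₂/P₁)^((γ−1)/γ) ⇒ T₂ = 252×(3.95)^0.400 = 436 K; V₂ = 15.9 L.
ΔU = nCvΔT = 1.36×12.5×(436−252) = 3130 J.
Q = 0 for an adiabatic process, so W = −ΔU = -3130 J.
Net over both steps: W = -3130 J, Q = -3330 J, ΔU = -198 J.

436 K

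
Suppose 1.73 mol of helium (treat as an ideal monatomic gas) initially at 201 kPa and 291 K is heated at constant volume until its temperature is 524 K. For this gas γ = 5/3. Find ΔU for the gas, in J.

V₁ = nRT₁/P₁ = 1.73×8.314×291/201 = 20.8 L.
Isochoric: V stays 20.8 L; P/T = const ⇒ T₂ = 524 K, P₂ = 362 kPa.
For an ideal gas ΔU = nCvΔT with Cv = (3/2)R = 12.5 J/(mol·K).
ΔU = 1.73×12.5×(524−291) = 5030 J.

5030 J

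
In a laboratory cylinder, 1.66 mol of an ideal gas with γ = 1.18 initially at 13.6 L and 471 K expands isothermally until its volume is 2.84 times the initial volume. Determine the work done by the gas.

6790 J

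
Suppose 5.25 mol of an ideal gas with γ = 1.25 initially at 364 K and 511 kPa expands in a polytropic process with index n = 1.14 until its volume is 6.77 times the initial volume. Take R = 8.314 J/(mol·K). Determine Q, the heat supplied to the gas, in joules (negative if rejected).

V₁ = nRT₁/P₁ = 5.25×8.314×364/511 = 31.1 L.
Polytropic n=1.14: T₂ = T₁(V₁/V₂)^(n−1) = 364×(0.148)^0.14 = 278 K; P₂ = P₁(V₁/V₂)^n = 57.7 kPa.
W = (P₁V₁−P₂V₂)/(n−1) = (511×31.1−57.7×210)/0.14 = 26700 J.
ΔU = nCvΔT = 5.25×33.3×(278−364) = -14900 J.
Q = ΔU + W = 11700 J.

11700 J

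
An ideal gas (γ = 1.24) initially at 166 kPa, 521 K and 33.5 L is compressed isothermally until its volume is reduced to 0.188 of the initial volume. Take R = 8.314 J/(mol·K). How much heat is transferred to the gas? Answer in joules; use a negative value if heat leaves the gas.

-9290 J

n = P₁V₁/(RT₁) = 166×33.5/(8.314×521) = 1.28 mol.
Isothermal: T stays 521 K; PV = const ⇒ V₂ = 6.30 L, P₂ = 883 kPa.
ΔU = 0 (ideal gas, T constant).
W = nRT ln(V₂/V₁) = 1.28×8.314×521×ln(0.188) = -9290 J.
Q = ΔU + W = -9290 J.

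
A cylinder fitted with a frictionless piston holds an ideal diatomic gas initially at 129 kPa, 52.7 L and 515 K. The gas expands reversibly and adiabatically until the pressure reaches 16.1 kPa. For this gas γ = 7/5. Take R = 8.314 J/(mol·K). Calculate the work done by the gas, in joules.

n = P₁V₁/(RT₁) = 129×52.7/(8.314×515) = 1.59 mol.
Adiabatic: T₂/T₁ = (P₂/P₁)^((γ−1)/γ) ⇒ T₂ = 515×(0.125)^0.286 = 284 K; V₂ = 233 L.
ΔU = nCvΔT = 1.59×20.8×(284−515) = -7620 J.
Q = 0 for an adiabatic process, so W = −ΔU = 7620 J.

7620 J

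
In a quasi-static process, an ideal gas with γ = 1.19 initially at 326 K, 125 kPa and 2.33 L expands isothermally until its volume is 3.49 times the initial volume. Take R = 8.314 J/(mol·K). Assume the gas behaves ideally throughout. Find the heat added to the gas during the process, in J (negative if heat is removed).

364 J

n = P₁V₁/(RT₁) = 125×2.33/(8.314×326) = 0.107 mol.
Isothermal: T stays 326 K; PV = const ⇒ V₂ = 8.13 L, P₂ = 35.8 kPa.
ΔU = 0 (ideal gas, T constant).
W = nRT ln(V₂/V₁) = 0.107×8.314×326×ln(3.49) = 364 J.
Q = ΔU + W = 364 J.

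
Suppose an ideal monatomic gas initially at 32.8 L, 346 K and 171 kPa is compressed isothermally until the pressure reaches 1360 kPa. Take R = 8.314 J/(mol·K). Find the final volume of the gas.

4.12 L

Isothermal: T stays 346 K; PV = const ⇒ V₂ = 4.12 L, P₂ = 1360 kPa.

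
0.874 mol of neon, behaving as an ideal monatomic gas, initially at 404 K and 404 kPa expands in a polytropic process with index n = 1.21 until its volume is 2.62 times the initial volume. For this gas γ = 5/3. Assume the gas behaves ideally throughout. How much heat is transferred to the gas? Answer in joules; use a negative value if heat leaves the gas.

1750 J

V₁ = nRT₁/P₁ = 0.874×8.314×404/404 = 7.27 L.
Polytropic n=1.21: T₂ = T₁(V₁/V₂)^(n−1) = 404×(0.382)^0.21 = 330 K; P₂ = P₁(V₁/V₂)^n = 126 kPa.
W = (P₁V₁−P₂V₂)/(n−1) = (404×7.27−126×19.0)/0.21 = 2560 J.
ΔU = nCvΔT = 0.874×12.5×(330−404) = -806 J.
Q = ΔU + W = 1750 J.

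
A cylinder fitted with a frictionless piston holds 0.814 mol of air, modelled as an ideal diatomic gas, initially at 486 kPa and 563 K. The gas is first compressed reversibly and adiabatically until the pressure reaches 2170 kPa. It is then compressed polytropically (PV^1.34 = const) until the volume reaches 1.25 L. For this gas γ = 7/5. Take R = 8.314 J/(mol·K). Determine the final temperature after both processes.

V₁ = nRT₁/P₁ = 0.814×8.314×563/486 = 7.84 L.
Step 1 — Adiabatic: T₂/T₁ = (P₂/P₁)^((γ−1)/γ) ⇒ T₂ = 563×(4.47)^0.286 = 863 K; V₂ = 2.69 L.
ΔU = nCvΔT = 0.814×20.8×(863−563) = 5080 J.
Q = 0 for an adiabatic process, so W = −ΔU = -5080 J.
State after step 1: P = 2170 kPa, V = 2.69 L, T = 863 K.
Step 2 — Polytropic n=1.34: T₂ = T₁(V₁/V₂)^(n−1) = 863×(2.15)^0.34 = 1120 K; P₂ = P₁(V₁/V₂)^n = 6070 kPa.
W = (P₁V₁−P₂V₂)/(n−1) = (2170×2.69−6070×1.25)/0.34 = -5120 J.
ΔU = nCvΔT = 0.814×20.8×(1120−863) = 4350 J.
Q = ΔU + W = -768 J.
Net over both steps: W = -10200 J, Q = -768 J, ΔU = 9430 J.

1120 K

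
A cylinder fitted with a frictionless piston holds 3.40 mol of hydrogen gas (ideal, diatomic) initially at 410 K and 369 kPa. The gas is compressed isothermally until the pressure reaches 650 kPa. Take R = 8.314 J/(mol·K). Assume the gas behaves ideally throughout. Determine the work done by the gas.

-6560 J

V₁ = nRT₁/P₁ = 3.40×8.314×410/369 = 31.4 L.
Isothermal: T stays 410 K; PV = const ⇒ V₂ = 17.8 L, P₂ = 650 kPa.
W = nRT ln(V₂/V₁) = 3.40×8.314×410×ln(0.568) = -6560 J.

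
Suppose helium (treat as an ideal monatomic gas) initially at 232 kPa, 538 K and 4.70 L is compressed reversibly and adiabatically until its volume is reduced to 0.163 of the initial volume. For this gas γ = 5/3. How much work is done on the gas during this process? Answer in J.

3850 J

n = P₁V₁/(RT₁) = 232×4.70/(8.314×538) = 0.244 mol.
Adiabatic: TV^(γ−1) = const ⇒ T₂ = 538×(6.13)^0.667 = 1800 K; PV^γ = const ⇒ P₂ = 4770 kPa.
ΔU = nCvΔT = 0.244×12.5×(1800−538) = 3850 J.
Q = 0 for an adiabatic process, so W = −ΔU = -3850 J.
Work done on the gas = −W_by = 3850 J.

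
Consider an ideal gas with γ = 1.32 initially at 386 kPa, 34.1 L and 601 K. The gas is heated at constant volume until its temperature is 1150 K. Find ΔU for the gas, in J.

n = P₁V₁/(RT₁) = 386×34.1/(8.314×601) = 2.63 mol.
Isochoric: V stays 34.1 L; P/T = const ⇒ T₂ = 1150 K, P₂ = 739 kPa.
For an ideal gas ΔU = nCvΔT with Cv = R/(γ−1) = 26.0 J/(mol·K).
ΔU = 2.63×26.0×(1150−601) = 37600 J.

37600 J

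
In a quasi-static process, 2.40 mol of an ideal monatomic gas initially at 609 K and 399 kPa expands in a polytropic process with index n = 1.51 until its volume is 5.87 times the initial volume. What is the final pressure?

V₁ = nRT₁/P₁ = 2.40×8.314×609/399 = 30.5 L.
Polytropic n=1.51: T₂ = T₁(V₁/V₂)^(n−1) = 609×(0.170)^0.51 = 247 K; P₂ = P₁(V₁/V₂)^n = 27.6 kPa.

27.6 kPa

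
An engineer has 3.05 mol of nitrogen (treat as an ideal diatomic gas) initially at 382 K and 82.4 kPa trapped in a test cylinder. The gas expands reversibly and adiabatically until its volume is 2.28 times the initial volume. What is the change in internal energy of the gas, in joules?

-6800 J

V₁ = nRT₁/P₁ = 3.05×8.314×382/82.4 = 118 L.
Adiabatic: TV^(γ−1) = const ⇒ T₂ = 382×(0.439)^0.400 = 275 K; PV^γ = const ⇒ P₂ = 26.0 kPa.
For an ideal gas ΔU = nCvΔT with Cv = (5/2)R = 20.8 J/(mol·K).
ΔU = 3.05×20.8×(275−382) = -6800 J.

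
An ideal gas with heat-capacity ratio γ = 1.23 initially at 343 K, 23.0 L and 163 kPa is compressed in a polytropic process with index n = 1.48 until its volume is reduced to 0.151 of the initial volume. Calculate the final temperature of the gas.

Polytropic n=1.48: T₂ = T₁(V₁/V₂)^(n−1) = 343×(6.62)^0.48 = 850 K; P₂ = P₁(V₁/V₂)^n = 2670 kPa.

850 K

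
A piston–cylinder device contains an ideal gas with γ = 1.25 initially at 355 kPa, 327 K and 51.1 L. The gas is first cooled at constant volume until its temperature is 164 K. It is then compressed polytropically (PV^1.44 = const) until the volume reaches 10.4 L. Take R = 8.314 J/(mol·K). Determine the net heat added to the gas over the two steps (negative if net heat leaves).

n = P₁V₁/(RT₁) = 355×51.1/(8.314×327) = 6.67 mol.
Step 1 — Isochoric: V stays 51.1 L; P/T = const ⇒ T₂ = 164 K, P₂ = 178 kPa.
W = 0 (no volume change).
ΔU = nCvΔT = 6.67×33.3×(164−327) = -36200 J.
Q = ΔU = -36200 J.
State after step 1: P = 178 kPa, V = 51.1 L, T = 164 K.
Step 2 — Polytropic n=1.44: T₂ = T₁(V₁/V₂)^(n−1) = 164×(4.91)^0.44 = 330 K; P₂ = P₁(V₁/V₂)^n = 1760 kPa.
W = (P₁V₁−P₂V₂)/(n−1) = (178×51.1−1760×10.4)/0.44 = -21000 J.
ΔU = nCvΔT = 6.67×33.3×(330−164) = 36900 J.
Q = ΔU + W = 15900 J.
Net over both steps: W = -21000 J, Q = -20200 J, ΔU = 757 J.

-20200 J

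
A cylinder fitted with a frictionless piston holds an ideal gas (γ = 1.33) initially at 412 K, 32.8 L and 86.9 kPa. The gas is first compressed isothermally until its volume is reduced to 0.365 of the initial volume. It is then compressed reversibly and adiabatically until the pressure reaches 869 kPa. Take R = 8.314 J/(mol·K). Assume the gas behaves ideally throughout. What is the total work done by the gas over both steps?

-6140 J

n = P₁V₁/(RT₁) = 86.9×32.8/(8.314×412) = 0.832 mol.
Step 1 — Isothermal: T stays 412 K; PV = const ⇒ V₂ = 12.0 L, P₂ = 238 kPa.
ΔU = 0 (ideal gas, T constant).
W = nRT ln(V₂/V₁) = 0.832×8.314×412×ln(0.365) = -2870 J.
Q = ΔU + W = -2870 J.
State after step 1: P = 238 kPa, V = 12.0 L, T = 412 K.
Step 2 — Adiabatic: T₂/T₁ = (P₂/P₁)^((γ−1)/γ) ⇒ T₂ = 412×(3.65)^0.248 = 568 K; V₂ = 4.52 L.
ΔU = nCvΔT = 0.832×25.2×(568−412) = 3270 J.
Q = 0 for an adiabatic process, so W = −ΔU = -3270 J.
Net over both steps: W = -6140 J, Q = -2870 J, ΔU = 3270 J.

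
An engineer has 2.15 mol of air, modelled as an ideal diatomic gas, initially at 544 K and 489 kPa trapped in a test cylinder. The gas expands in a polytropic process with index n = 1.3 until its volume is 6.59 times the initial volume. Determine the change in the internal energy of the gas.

-10500 J

V₁ = nRT₁/P₁ = 2.15×8.314×544/489 = 19.9 L.
Polytropic n=1.3: T₂ = T₁(V₁/V₂)^(n−1) = 544×(0.152)^0.30 = 309 K; P₂ = P₁(V₁/V₂)^n = 42.1 kPa.
For an ideal gas ΔU = nCvΔT with Cv = (5/2)R = 20.8 J/(mol·K).
ΔU = 2.15×20.8×(309−544) = -10500 J.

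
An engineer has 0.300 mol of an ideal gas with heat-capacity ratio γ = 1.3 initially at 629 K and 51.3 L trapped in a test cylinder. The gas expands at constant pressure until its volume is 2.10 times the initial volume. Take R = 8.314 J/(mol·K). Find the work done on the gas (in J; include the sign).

P₁ = nRT₁/V₁ = 0.300×8.314×629/51.3 = 30.6 kPa.
Isobaric: P stays 30.6 kPa; V/T = const ⇒ T₂ = 1320 K, V₂ = 108 L.
W = PΔV = 30.6×(108−51.3) kPa·L = 1730 J.
Work done on the gas = −W_by = -1730 J.

-1730 J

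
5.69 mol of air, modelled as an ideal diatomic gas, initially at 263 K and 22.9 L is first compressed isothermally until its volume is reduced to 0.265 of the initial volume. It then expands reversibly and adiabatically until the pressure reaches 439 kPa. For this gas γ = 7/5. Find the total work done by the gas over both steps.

P₁ = nRT₁/V₁ = 5.69×8.314×263/22.9 = 543 kPa.
Step 1 — Isothermal: T stays 263 K; PV = const ⇒ V₂ = 6.07 L, P₂ = 2050 kPa.
ΔU = 0 (ideal gas, T constant).
W = nRT ln(V₂/V₁) = 5.69×8.314×263×ln(0.265) = -16500 J.
Q = ΔU + W = -16500 J.
State after step 1: P = 2050 kPa, V = 6.07 L, T = 263 K.
Step 2 — Adiabatic: T₂/T₁ = (P₂/P₁)^((γ−1)/γ) ⇒ T₂ = 263×(0.214)^0.286 = 169 K; V₂ = 18.2 L.
ΔU = nCvΔT = 5.69×20.8×(169−263) = -11100 J.
Q = 0 for an adiabatic process, so W = −ΔU = 11100 J.
Net over both steps: W = -5440 J, Q = -16500 J, ΔU = -11100 J.

-5440 J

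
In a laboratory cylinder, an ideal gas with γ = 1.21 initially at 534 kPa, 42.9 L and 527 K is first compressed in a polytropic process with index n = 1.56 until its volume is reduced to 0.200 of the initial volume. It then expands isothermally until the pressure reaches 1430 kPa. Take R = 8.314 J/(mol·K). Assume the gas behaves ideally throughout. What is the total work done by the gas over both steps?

26200 J

n = P₁V₁/(RT₁) = 534×42.9/(8.314×527) = 5.23 mol.
Step 1 — Polytropic n=1.56: T₂ = T₁(V₁/V₂)^(n−1) = 527×(5.00)^0.56 = 1300 K; P₂ = P₁(V₁/V₂)^n = 6580 kPa.
W = (P₁V₁−P₂V₂)/(n−1) = (534×42.9−6580×8.58)/0.56 = -59800 J.
ΔU = nCvΔT = 5.23×39.6×(1300−527) = 160000 J.
Q = ΔU + W = 99700 J.
State after step 1: P = 6580 kPa, V = 8.58 L, T = 1300 K.
Step 2 — Isothermal: T stays 1300 K; PV = const ⇒ V₂ = 39.5 L, P₂ = 1430 kPa.
ΔU = 0 (ideal gas, T constant).
W = nRT ln(V₂/V₁) = 5.23×8.314×1300×ln(4.60) = 86100 J.
Q = ΔU + W = 86100 J.
Net over both steps: W = 26200 J, Q = 186000 J, ΔU = 160000 J.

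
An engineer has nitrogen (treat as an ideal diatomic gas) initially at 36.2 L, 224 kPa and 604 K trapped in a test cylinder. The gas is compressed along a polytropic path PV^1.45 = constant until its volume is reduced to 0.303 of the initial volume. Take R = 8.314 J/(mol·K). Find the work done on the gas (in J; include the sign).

n = P₁V₁/(RT₁) = 224×36.2/(8.314×604) = 1.61 mol.
Polytropic n=1.45: T₂ = T₁(V₁/V₂)^(n−1) = 604×(3.30)^0.45 = 1030 K; P₂ = P₁(V₁/V₂)^n = 1270 kPa.
W = (P₁V₁−P₂V₂)/(n−1) = (224×36.2−1270×11.0)/0.45 = -12800 J.
Work done on the gas = −W_by = 12800 J.

12800 J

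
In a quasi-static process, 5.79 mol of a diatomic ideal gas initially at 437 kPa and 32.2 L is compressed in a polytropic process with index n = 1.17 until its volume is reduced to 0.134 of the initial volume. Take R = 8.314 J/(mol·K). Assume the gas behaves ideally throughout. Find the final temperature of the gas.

T₁ = P₁V₁/(nR) = 437×32.2/(5.79×8.314) = 292 K.
Polytropic n=1.17: T₂ = T₁(V₁/V₂)^(n−1) = 292×(7.46)^0.17 = 411 K; P₂ = P₁(V₁/V₂)^n = 4590 kPa.

411 K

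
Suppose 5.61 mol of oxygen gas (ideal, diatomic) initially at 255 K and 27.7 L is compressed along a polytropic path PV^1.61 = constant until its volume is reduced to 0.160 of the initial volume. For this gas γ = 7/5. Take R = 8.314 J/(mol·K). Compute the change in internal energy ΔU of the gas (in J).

61200 J

P₁ = nRT₁/V₁ = 5.61×8.314×255/27.7 = 429 kPa.
Polytropic n=1.61: T₂ = T₁(V₁/V₂)^(n−1) = 255×(6.25)^0.61 = 780 K; P₂ = P₁(V₁/V₂)^n = 8210 kPa.
For an ideal gas ΔU = nCvΔT with Cv = (5/2)R = 20.8 J/(mol·K).
ΔU = 5.61×20.8×(780−255) = 61200 J.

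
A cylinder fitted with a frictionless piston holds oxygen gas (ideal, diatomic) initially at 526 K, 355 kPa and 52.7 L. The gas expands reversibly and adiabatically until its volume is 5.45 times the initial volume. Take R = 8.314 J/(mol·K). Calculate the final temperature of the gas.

Adiabatic: TV^(γ−1) = const ⇒ T₂ = 526×(0.183)^0.400 = 267 K; PV^γ = const ⇒ P₂ = 33.1 kPa.

267 K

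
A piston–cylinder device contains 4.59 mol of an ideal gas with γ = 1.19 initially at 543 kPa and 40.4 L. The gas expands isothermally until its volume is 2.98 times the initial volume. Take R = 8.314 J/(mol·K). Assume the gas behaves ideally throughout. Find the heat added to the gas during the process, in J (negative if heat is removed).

24000 J

T₁ = P₁V₁/(nR) = 543×40.4/(4.59×8.314) = 575 K.
Isothermal: T stays 575 K; PV = const ⇒ V₂ = 120 L, P₂ = 182 kPa.
ΔU = 0 (ideal gas, T constant).
W = nRT ln(V₂/V₁) = 4.59×8.314×575×ln(2.98) = 24000 J.
Q = ΔU + W = 24000 J.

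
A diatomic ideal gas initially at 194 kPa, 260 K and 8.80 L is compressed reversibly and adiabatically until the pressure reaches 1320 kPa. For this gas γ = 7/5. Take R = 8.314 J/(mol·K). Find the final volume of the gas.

Adiabatic: T₂/T₁ = (P₂/P₁)^((γ−1)/γ) ⇒ T₂ = 260×(6.80)^0.286 = 450 K; V₂ = 2.24 L.

2.24 L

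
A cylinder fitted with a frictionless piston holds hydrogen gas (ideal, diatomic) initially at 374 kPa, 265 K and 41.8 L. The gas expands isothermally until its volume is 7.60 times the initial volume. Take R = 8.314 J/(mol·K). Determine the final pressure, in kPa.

Isothermal: T stays 265 K; PV = const ⇒ V₂ = 318 L, P₂ = 49.2 kPa.

49.2 kPa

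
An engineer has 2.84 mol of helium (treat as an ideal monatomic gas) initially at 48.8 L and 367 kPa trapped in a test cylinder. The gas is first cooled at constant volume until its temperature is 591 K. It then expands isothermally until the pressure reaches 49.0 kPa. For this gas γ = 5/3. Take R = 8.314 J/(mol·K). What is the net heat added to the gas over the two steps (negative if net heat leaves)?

T₁ = P₁V₁/(nR) = 367×48.8/(2.84×8.314) = 759 K.
Step 1 — Isochoric: V stays 48.8 L; P/T = const ⇒ T₂ = 591 K, P₂ = 286 kPa.
W = 0 (no volume change).
ΔU = nCvΔT = 2.84×12.5×(591−759) = -5930 J.
Q = ΔU = -5930 J.
State after step 1: P = 286 kPa, V = 48.8 L, T = 591 K.
Step 2 — Isothermal: T stays 591 K; PV = const ⇒ V₂ = 285 L, P₂ = 49.0 kPa.
ΔU = 0 (ideal gas, T constant).
W = nRT ln(V₂/V₁) = 2.84×8.314×591×ln(5.84) = 24600 J.
Q = ΔU + W = 24600 J.
Net over both steps: W = 24600 J, Q = 18700 J, ΔU = -5930 J.

18700 J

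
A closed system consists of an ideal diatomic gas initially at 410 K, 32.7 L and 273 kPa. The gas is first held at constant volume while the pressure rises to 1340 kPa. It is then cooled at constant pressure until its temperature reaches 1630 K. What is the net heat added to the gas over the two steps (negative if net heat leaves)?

n = P₁V₁/(RT₁) = 273×32.7/(8.314×410) = 2.62 mol.
Step 1 — Isochoric: V stays 32.7 L; P/T = const ⇒ T₂ = 2010 K, P₂ = 1340 kPa.
W = 0 (no volume change).
ΔU = nCvΔT = 2.62×20.8×(2010−410) = 87200 J.
Q = ΔU = 87200 J.
State after step 1: P = 1340 kPa, V = 32.7 L, T = 2010 K.
Step 2 — Isobaric: P stays 1340 kPa; V/T = const ⇒ T₂ = 1630 K, V₂ = 26.5 L.
W = PΔV = 1340×(26.5−32.7) kPa·L = -8330 J.
ΔU = nCvΔT = 2.62×20.8×(1630−2010) = -20800 J.
Q = ΔU + W = nCpΔT = -29100 J.
Net over both steps: W = -8330 J, Q = 58100 J, ΔU = 66400 J.

58100 J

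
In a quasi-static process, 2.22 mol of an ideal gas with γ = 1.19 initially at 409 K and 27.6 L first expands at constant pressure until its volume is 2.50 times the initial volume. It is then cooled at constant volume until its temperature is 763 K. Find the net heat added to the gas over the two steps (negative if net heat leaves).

45700 J

P₁ = nRT₁/V₁ = 2.22×8.314×409/27.6 = 274 kPa.
Step 1 — Isobaric: P stays 274 kPa; V/T = const ⇒ T₂ = 1020 K, V₂ = 69.0 L.
W = PΔV = 274×(69.0−27.6) kPa·L = 11300 J.
ΔU = nCvΔT = 2.22×43.8×(1020−409) = 59600 J.
Q = ΔU + W = nCpΔT = 70900 J.
State after step 1: P = 274 kPa, V = 69.0 L, T = 1020 K.
Step 2 — Isochoric: V stays 69.0 L; P/T = const ⇒ T₂ = 763 K, P₂ = 204 kPa.
W = 0 (no volume change).
ΔU = nCvΔT = 2.22×43.8×(763−1020) = -25200 J.
Q = ΔU = -25200 J.
Net over both steps: W = 11300 J, Q = 45700 J, ΔU = 34400 J.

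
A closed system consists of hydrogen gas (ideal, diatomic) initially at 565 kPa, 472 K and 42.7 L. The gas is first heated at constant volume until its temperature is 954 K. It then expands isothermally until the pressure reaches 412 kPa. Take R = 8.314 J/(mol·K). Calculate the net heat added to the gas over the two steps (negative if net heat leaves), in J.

111000 J

n = P₁V₁/(RT₁) = 565×42.7/(8.314×472) = 6.15 mol.
Step 1 — Isochoric: V stays 42.7 L; P/T = const ⇒ T₂ = 954 K, P₂ = 1140 kPa.
W = 0 (no volume change).
ΔU = nCvΔT = 6.15×20.8×(954−472) = 61600 J.
Q = ΔU = 61600 J.
State after step 1: P = 1140 kPa, V = 42.7 L, T = 954 K.
Step 2 — Isothermal: T stays 954 K; PV = const ⇒ V₂ = 118 L, P₂ = 412 kPa.
ΔU = 0 (ideal gas, T constant).
W = nRT ln(V₂/V₁) = 6.15×8.314×954×ln(2.77) = 49700 J.
Q = ΔU + W = 49700 J.
Net over both steps: W = 49700 J, Q = 111000 J, ΔU = 61600 J.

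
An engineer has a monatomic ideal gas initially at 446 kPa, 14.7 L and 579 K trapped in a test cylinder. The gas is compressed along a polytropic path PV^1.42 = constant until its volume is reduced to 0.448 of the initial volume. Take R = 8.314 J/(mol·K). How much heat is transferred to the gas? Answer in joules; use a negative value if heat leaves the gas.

-2320 J

n = P₁V₁/(RT₁) = 446×14.7/(8.314×579) = 1.36 mol.
Polytropic n=1.42: T₂ = T₁(V₁/V₂)^(n−1) = 579×(2.23)^0.42 = 811 K; P₂ = P₁(V₁/V₂)^n = 1390 kPa.
W = (P₁V₁−P₂V₂)/(n−1) = (446×14.7−1390×6.59)/0.42 = -6260 J.
ΔU = nCvΔT = 1.36×12.5×(811−579) = 3940 J.
Q = ΔU + W = -2320 J.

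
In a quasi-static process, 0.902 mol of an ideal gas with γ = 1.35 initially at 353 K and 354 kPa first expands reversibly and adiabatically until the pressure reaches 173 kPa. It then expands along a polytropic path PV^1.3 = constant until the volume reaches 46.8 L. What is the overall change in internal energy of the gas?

-3310 J

V₁ = nRT₁/P₁ = 0.902×8.314×353/354 = 7.48 L.
Step 1 — Adiabatic: T₂/T₁ = (P₂/P₁)^((γ−1)/γ) ⇒ T₂ = 353×(0.489)^0.259 = 293 K; V₂ = 12.7 L.
ΔU = nCvΔT = 0.902×23.8×(293−353) = -1280 J.
Q = 0 for an adiabatic process, so W = −ΔU = 1280 J.
State after step 1: P = 173 kPa, V = 12.7 L, T = 293 K.
Step 2 — Polytropic n=1.3: T₂ = T₁(V₁/V₂)^(n−1) = 293×(0.272)^0.30 = 198 K; P₂ = P₁(V₁/V₂)^n = 31.8 kPa.
W = (P₁V₁−P₂V₂)/(n−1) = (173×12.7−31.8×46.8)/0.30 = 2370 J.
ΔU = nCvΔT = 0.902×23.8×(198−293) = -2030 J.
Q = ΔU + W = 339 J.
Net over both steps: W = 3650 J, Q = 339 J, ΔU = -3310 J.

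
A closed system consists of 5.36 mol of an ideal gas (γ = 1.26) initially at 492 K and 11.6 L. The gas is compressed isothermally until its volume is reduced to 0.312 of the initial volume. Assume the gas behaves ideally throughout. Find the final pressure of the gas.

6060 kPa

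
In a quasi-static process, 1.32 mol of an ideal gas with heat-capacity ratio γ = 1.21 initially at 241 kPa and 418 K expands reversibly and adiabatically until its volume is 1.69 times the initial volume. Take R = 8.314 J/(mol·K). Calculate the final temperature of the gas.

374 K

V₁ = nRT₁/P₁ = 1.32×8.314×418/241 = 19.0 L.
Adiabatic: TV^(γ−1) = const ⇒ T₂ = 418×(0.592)^0.210 = 374 K; PV^γ = const ⇒ P₂ = 128 kPa.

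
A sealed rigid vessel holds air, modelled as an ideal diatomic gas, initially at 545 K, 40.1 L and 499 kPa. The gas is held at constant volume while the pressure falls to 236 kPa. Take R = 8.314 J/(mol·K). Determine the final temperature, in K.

Isochoric: V stays 40.1 L; P/T = const ⇒ T₂ = 258 K, P₂ = 236 kPa.

258 K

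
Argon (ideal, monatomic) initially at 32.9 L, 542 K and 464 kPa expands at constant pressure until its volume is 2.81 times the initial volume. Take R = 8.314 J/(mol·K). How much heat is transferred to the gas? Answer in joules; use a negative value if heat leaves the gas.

n = P₁V₁/(RT₁) = 464×32.9/(8.314×542) = 3.39 mol.
Isobaric: P stays 464 kPa; V/T = const ⇒ T₂ = 1520 K, V₂ = 92.4 L.
W = PΔV = 464×(92.4−32.9) kPa·L = 27600 J.
ΔU = nCvΔT = 3.39×12.5×(1520−542) = 41400 J.
Q = ΔU + W = nCpΔT = 69100 J.

69100 J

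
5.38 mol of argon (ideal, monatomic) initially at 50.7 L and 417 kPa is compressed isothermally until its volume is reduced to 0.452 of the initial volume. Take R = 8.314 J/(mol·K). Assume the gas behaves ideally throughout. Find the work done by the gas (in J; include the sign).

T₁ = P₁V₁/(nR) = 417×50.7/(5.38×8.314) = 473 K.
Isothermal: T stays 473 K; PV = const ⇒ V₂ = 22.9 L, P₂ = 923 kPa.
W = nRT ln(V₂/V₁) = 5.38×8.314×473×ln(0.452) = -16800 J.

-16800 J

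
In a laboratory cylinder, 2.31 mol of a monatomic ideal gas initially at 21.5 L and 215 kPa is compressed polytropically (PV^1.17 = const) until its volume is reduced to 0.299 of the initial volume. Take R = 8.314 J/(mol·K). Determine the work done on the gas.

T₁ = P₁V₁/(nR) = 215×21.5/(2.31×8.314) = 241 K.
Polytropic n=1.17: T₂ = T₁(V₁/V₂)^(n−1) = 241×(3.34)^0.17 = 296 K; P₂ = P₁(V₁/V₂)^n = 883 kPa.
W = (P₁V₁−P₂V₂)/(n−1) = (215×21.5−883×6.43)/0.17 = -6190 J.
Work done on the gas = −W_by = 6190 J.

6190 J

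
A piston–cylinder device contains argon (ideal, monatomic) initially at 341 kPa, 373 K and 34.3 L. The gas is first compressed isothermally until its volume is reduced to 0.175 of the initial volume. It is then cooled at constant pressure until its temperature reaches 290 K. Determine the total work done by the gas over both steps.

-23000 J

n = P₁V₁/(RT₁) = 341×34.3/(8.314×373) = 3.77 mol.
Step 1 — Isothermal: T stays 373 K; PV = const ⇒ V₂ = 6.00 L, P₂ = 1950 kPa.
ΔU = 0 (ideal gas, T constant).
W = nRT ln(V₂/V₁) = 3.77×8.314×373×ln(0.175) = -20400 J.
Q = ΔU + W = -20400 J.
State after step 1: P = 1950 kPa, V = 6.00 L, T = 373 K.
Step 2 — Isobaric: P stays 1950 kPa; V/T = const ⇒ T₂ = 290 K, V₂ = 4.67 L.
W = PΔV = 1950×(4.67−6.00) kPa·L = -2600 J.
ΔU = nCvΔT = 3.77×12.5×(290−373) = -3900 J.
Q = ΔU + W = nCpΔT = -6510 J.
Net over both steps: W = -23000 J, Q = -26900 J, ΔU = -3900 J.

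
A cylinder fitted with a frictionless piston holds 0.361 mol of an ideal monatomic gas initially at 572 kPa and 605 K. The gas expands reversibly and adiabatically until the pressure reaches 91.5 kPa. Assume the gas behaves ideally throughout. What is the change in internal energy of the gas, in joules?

-1420 J

V₁ = nRT₁/P₁ = 0.361×8.314×605/572 = 3.17 L.
Adiabatic: T₂/T₁ = (P₂/P₁)^((γ−1)/γ) ⇒ T₂ = 605×(0.160)^0.400 = 291 K; V₂ = 9.53 L.
For an ideal gas ΔU = nCvΔT with Cv = (3/2)R = 12.5 J/(mol·K).
ΔU = 0.361×12.5×(291−605) = -1420 J.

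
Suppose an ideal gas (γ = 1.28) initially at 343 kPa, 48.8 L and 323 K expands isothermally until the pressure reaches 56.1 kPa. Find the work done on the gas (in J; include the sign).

-30300 J

n = P₁V₁/(RT₁) = 343×48.8/(8.314×323) = 6.23 mol.
Isothermal: T stays 323 K; PV = const ⇒ V₂ = 298 L, P₂ = 56.1 kPa.
W = nRT ln(V₂/V₁) = 6.23×8.314×323×ln(6.11) = 30300 J.
Work done on the gas = −W_by = -30300 J.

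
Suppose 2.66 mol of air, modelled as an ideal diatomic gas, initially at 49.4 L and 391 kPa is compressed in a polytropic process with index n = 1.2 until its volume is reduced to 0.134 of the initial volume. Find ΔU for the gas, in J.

23900 J

T₁ = P₁V₁/(nR) = 391×49.4/(2.66×8.314) = 873 K.
Polytropic n=1.2: T₂ = T₁(V₁/V₂)^(n−1) = 873×(7.46)^0.20 = 1310 K; P₂ = P₁(V₁/V₂)^n = 4360 kPa.
For an ideal gas ΔU = nCvΔT with Cv = (5/2)R = 20.8 J/(mol·K).
ΔU = 2.66×20.8×(1310−873) = 23900 J.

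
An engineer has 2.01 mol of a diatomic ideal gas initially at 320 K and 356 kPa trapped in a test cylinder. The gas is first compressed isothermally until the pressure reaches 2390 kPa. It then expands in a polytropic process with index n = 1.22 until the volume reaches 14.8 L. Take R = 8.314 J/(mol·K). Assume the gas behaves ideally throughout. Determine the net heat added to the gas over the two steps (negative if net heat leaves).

V₁ = nRT₁/P₁ = 2.01×8.314×320/356 = 15.0 L.
Step 1 — Isothermal: T stays 320 K; PV = const ⇒ V₂ = 2.24 L, P₂ = 2390 kPa.
ΔU = 0 (ideal gas, T constant).
W = nRT ln(V₂/V₁) = 2.01×8.314×320×ln(0.149) = -10200 J.
Q = ΔU + W = -10200 J.
State after step 1: P = 2390 kPa, V = 2.24 L, T = 320 K.
Step 2 — Polytropic n=1.22: T₂ = T₁(V₁/V₂)^(n−1) = 320×(0.151)^0.22 = 211 K; P₂ = P₁(V₁/V₂)^n = 238 kPa.
W = (P₁V₁−P₂V₂)/(n−1) = (2390×2.24−238×14.8)/0.22 = 8270 J.
ΔU = nCvΔT = 2.01×20.8×(211−320) = -4550 J.
Q = ΔU + W = 3720 J.
Net over both steps: W = -1920 J, Q = -6460 J, ΔU = -4550 J.

-6460 J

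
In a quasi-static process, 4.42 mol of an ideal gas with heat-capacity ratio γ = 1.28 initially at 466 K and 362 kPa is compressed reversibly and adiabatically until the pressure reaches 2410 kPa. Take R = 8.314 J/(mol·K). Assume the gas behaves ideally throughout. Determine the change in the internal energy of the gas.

31400 J

V₁ = nRT₁/P₁ = 4.42×8.314×466/362 = 47.3 L.
Adiabatic: T₂/T₁ = (P₂/P₁)^((γ−1)/γ) ⇒ T₂ = 466×(6.66)^0.219 = 705 K; V₂ = 10.8 L.
For an ideal gas ΔU = nCvΔT with Cv = R/(γ−1) = 29.7 J/(mol·K).
ΔU = 4.42×29.7×(705−466) = 31400 J.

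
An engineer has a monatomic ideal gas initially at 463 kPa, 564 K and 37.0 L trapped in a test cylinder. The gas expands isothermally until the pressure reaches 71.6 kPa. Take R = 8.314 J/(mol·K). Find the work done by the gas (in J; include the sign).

32000 J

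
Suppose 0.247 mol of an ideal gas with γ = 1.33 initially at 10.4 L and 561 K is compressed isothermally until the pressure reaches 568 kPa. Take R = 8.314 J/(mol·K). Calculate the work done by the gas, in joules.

-1880 J

P₁ = nRT₁/V₁ = 0.247×8.314×561/10.4 = 111 kPa.
Isothermal: T stays 561 K; PV = const ⇒ V₂ = 2.03 L, P₂ = 568 kPa.
W = nRT ln(V₂/V₁) = 0.247×8.314×561×ln(0.195) = -1880 J.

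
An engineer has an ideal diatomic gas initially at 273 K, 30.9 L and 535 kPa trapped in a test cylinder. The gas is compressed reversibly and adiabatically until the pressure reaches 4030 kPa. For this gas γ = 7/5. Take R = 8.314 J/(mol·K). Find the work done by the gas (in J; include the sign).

n = P₁V₁/(RT₁) = 535×30.9/(8.314×273) = 7.28 mol.
Adiabatic: T₂/T₁ = (P₂/P₁)^((γ−1)/γ) ⇒ T₂ = 273×(7.53)^0.286 = 486 K; V₂ = 7.30 L.
ΔU = nCvΔT = 7.28×20.8×(486−273) = 32300 J.
Q = 0 for an adiabatic process, so W = −ΔU = -32300 J.

-32300 J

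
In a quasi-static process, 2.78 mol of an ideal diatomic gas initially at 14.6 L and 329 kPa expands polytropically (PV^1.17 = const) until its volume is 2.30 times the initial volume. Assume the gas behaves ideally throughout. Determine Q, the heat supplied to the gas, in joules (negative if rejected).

T₁ = P₁V₁/(nR) = 329×14.6/(2.78×8.314) = 208 K.
Polytropic n=1.17: T₂ = T₁(V₁/V₂)^(n−1) = 208×(0.435)^0.17 = 180 K; P₂ = P₁(V₁/V₂)^n = 124 kPa.
W = (P₁V₁−P₂V₂)/(n−1) = (329×14.6−124×33.6)/0.17 = 3730 J.
ΔU = nCvΔT = 2.78×20.8×(180−208) = -1590 J.
Q = ΔU + W = 2150 J.

2150 J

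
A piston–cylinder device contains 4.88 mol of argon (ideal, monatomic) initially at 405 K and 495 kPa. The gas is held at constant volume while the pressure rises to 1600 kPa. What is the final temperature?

1310 K

V₁ = nRT₁/P₁ = 4.88×8.314×405/495 = 33.2 L.
Isochoric: V stays 33.2 L; P/T = const ⇒ T₂ = 1310 K, P₂ = 1600 kPa.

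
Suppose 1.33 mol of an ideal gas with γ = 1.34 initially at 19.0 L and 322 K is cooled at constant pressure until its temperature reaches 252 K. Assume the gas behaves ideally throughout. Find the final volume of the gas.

14.9 L

P₁ = nRT₁/V₁ = 1.33×8.314×322/19.0 = 187 kPa.
Isobaric: P stays 187 kPa; V/T = const ⇒ T₂ = 252 K, V₂ = 14.9 L.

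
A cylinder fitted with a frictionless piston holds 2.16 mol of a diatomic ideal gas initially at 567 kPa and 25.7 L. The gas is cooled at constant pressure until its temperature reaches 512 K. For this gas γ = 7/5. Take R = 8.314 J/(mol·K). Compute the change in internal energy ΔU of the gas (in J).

-13400 J

T₁ = P₁V₁/(nR) = 567×25.7/(2.16×8.314) = 811 K.
Isobaric: P stays 567 kPa; V/T = const ⇒ T₂ = 512 K, V₂ = 16.2 L.
For an ideal gas ΔU = nCvΔT with Cv = (5/2)R = 20.8 J/(mol·K).
ΔU = 2.16×20.8×(512−811) = -13400 J.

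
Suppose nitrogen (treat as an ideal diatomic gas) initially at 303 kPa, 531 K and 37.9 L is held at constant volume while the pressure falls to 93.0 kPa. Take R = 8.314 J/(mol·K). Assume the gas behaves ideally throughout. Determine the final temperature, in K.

163 K

Isochoric: V stays 37.9 L; P/T = const ⇒ T₂ = 163 K, P₂ = 93.0 kPa.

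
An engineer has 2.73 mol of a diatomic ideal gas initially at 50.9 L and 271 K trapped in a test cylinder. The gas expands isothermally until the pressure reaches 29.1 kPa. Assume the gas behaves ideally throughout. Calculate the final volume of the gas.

P₁ = nRT₁/V₁ = 2.73×8.314×271/50.9 = 121 kPa.
Isothermal: T stays 271 K; PV = const ⇒ V₂ = 211 L, P₂ = 29.1 kPa.

211 L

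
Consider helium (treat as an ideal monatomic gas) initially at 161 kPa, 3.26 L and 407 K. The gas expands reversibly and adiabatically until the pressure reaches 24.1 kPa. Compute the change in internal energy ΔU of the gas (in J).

-419 J

n = P₁V₁/(RT₁) = 161×3.26/(8.314×407) = 0.155 mol.
Adiabatic: T₂/T₁ = (P₂/P₁)^((γ−1)/γ) ⇒ T₂ = 407×(0.150)^0.400 = 190 K; V₂ = 10.2 L.
For an ideal gas ΔU = nCvΔT with Cv = (3/2)R = 12.5 J/(mol·K).
ΔU = 0.155×12.5×(190−407) = -419 J.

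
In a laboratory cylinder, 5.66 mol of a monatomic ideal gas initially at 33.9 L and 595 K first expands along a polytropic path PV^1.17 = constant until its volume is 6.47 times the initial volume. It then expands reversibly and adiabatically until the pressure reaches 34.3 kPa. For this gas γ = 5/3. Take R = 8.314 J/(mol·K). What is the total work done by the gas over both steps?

P₁ = nRT₁/V₁ = 5.66×8.314×595/33.9 = 826 kPa.
Step 1 — Polytropic n=1.17: T₂ = T₁(V₁/V₂)^(n−1) = 595×(0.155)^0.17 = 433 K; P₂ = P₁(V₁/V₂)^n = 92.9 kPa.
W = (P₁V₁−P₂V₂)/(n−1) = (826×33.9−92.9×219)/0.17 = 44800 J.
ΔU = nCvΔT = 5.66×12.5×(433−595) = -11400 J.
Q = ΔU + W = 33400 J.
State after step 1: P = 92.9 kPa, V = 219 L, T = 433 K.
Step 2 — Adiabatic: T₂/T₁ = (P₂/P₁)^((γ−1)/γ) ⇒ T₂ = 433×(0.369)^0.400 = 291 K; V₂ = 399 L.
ΔU = nCvΔT = 5.66×12.5×(291−433) = -10100 J.
Q = 0 for an adiabatic process, so W = −ΔU = 10100 J.
Net over both steps: W = 54800 J, Q = 33400 J, ΔU = -21500 J.

54800 J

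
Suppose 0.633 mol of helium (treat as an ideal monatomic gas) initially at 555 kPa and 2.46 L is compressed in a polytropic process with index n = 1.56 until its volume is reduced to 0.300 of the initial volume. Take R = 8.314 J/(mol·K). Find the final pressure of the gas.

3630 kPa

T₁ = P₁V₁/(nR) = 555×2.46/(0.633×8.314) = 259 K.
Polytropic n=1.56: T₂ = T₁(V₁/V₂)^(n−1) = 259×(3.33)^0.56 = 509 K; P₂ = P₁(V₁/V₂)^n = 3630 kPa.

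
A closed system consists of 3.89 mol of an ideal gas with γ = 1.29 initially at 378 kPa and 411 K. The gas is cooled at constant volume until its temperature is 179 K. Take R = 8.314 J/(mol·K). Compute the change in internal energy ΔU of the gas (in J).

V₁ = nRT₁/P₁ = 3.89×8.314×411/378 = 35.2 L.
Isochoric: V stays 35.2 L; P/T = const ⇒ T₂ = 179 K, P₂ = 165 kPa.
For an ideal gas ΔU = nCvΔT with Cv = R/(γ−1) = 28.7 J/(mol·K).
ΔU = 3.89×28.7×(179−411) = -25900 J.

-25900 J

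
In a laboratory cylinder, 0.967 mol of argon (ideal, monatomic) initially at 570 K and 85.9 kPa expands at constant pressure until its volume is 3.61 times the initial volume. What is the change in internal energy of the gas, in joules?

17900 J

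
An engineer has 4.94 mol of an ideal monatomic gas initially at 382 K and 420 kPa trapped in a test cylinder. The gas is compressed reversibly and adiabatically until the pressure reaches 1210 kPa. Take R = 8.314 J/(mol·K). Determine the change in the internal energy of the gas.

12400 J

V₁ = nRT₁/P₁ = 4.94×8.314×382/420 = 37.4 L.
Adiabatic: T₂/T₁ = (P₂/P₁)^((γ−1)/γ) ⇒ T₂ = 382×(2.88)^0.400 = 583 K; V₂ = 19.8 L.
For an ideal gas ΔU = nCvΔT with Cv = (3/2)R = 12.5 J/(mol·K).
ΔU = 4.94×12.5×(583−382) = 12400 J.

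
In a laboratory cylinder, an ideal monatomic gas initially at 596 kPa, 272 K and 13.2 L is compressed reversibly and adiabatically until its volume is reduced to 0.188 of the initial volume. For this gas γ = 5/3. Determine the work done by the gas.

-24200 J

n = P₁V₁/(RT₁) = 596×13.2/(8.314×272) = 3.48 mol.
Adiabatic: TV^(γ−1) = const ⇒ T₂ = 272×(5.32)^0.667 = 829 K; PV^γ = const ⇒ P₂ = 9660 kPa.
ΔU = nCvΔT = 3.48×12.5×(829−272) = 24200 J.
Q = 0 for an adiabatic process, so W = −ΔU = -24200 J.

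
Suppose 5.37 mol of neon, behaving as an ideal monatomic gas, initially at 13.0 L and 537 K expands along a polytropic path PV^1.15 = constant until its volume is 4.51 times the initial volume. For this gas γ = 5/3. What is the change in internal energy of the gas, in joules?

P₁ = nRT₁/V₁ = 5.37×8.314×537/13.0 = 1840 kPa.
Polytropic n=1.15: T₂ = T₁(V₁/V₂)^(n−1) = 537×(0.222)^0.15 = 428 K; P₂ = P₁(V₁/V₂)^n = 326 kPa.
For an ideal gas ΔU = nCvΔT with Cv = (3/2)R = 12.5 J/(mol·K).
ΔU = 5.37×12.5×(428−537) = -7270 J.

-7270 J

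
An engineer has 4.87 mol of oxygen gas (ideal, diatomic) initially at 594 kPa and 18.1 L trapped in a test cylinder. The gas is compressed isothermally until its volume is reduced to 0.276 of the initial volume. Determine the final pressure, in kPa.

2150 kPa

T₁ = P₁V₁/(nR) = 594×18.1/(4.87×8.314) = 266 K.
Isothermal: T stays 266 K; PV = const ⇒ V₂ = 5.00 L, P₂ = 2150 kPa.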